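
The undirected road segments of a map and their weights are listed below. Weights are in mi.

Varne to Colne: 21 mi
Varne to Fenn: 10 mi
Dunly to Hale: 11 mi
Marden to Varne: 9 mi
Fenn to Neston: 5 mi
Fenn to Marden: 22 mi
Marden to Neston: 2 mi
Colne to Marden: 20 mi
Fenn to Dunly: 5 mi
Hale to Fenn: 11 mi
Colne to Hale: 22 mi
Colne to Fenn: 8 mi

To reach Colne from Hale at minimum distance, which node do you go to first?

Enumerating some paths:
Hale–Colne: 22 = 22
Hale–Fenn–Colne: 11+8 = 19
Cheapest is Hale–Fenn–Colne at 19 mi.
So from Hale the first move is to Fenn.

Fenn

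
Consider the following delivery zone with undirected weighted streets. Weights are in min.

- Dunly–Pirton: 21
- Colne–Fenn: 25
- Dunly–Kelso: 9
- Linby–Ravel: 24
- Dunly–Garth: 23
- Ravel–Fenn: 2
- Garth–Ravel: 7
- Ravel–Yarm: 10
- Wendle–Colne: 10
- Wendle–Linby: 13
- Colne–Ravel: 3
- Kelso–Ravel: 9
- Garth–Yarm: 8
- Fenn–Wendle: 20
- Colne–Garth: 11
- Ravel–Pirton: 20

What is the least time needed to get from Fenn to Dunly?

20 min

Candidate routes:
Fenn → Ravel → Kelso → Dunly: 2+9+9 = 20
Fenn → Ravel → Garth → Dunly: 2+7+23 = 32
The minimum is 20 min via Fenn → Ravel → Kelso → Dunly.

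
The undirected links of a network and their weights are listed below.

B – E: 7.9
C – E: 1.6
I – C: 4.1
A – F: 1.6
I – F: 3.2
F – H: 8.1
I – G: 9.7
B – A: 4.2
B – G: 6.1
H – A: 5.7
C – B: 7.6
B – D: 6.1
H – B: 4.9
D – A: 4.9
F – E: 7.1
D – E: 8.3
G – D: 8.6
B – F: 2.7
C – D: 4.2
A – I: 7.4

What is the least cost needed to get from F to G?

8.8

Enumerating some paths:
F - B - G: 2.7+6.1 = 8.8
F - I - G: 3.2+9.7 = 12.9
F - A - B - G: 1.6+4.2+6.1 = 11.9
The minimum is 8.8 via F - B - G.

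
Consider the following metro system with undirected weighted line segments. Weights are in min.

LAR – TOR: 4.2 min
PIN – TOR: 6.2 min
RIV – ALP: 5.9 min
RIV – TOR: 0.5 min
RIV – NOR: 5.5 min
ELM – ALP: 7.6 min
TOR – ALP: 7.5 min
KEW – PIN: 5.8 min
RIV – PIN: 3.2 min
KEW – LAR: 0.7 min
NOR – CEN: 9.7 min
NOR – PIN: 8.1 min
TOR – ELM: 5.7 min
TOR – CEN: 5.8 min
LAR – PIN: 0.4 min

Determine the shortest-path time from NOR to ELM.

Shortest distances from NOR:
NOR: 0
RIV: 5.5  (via NOR)
TOR: 6  (via RIV)
PIN: 8.1  (via NOR)
LAR: 8.5  (via PIN)
KEW: 9.2  (via LAR)
CEN: 9.7  (via NOR)
ALP: 11.4  (via RIV)
ELM: 11.7  (via TOR)
Shortest route: NOR → RIV → TOR → ELM = 11.7 min.

11.7 min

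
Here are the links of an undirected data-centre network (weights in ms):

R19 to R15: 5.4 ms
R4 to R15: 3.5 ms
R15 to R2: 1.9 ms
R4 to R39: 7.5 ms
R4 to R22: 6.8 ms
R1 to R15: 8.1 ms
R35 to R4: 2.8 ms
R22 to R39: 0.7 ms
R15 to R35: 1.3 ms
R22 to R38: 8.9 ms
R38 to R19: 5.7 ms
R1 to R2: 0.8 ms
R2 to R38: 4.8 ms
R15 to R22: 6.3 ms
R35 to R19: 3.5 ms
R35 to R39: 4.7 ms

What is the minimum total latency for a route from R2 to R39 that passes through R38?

Shortest R2→R38: R2 → R38 = 4.8
Best R38 to R39: R38 → R22 → R39 costing 9.6
Total via R38: 4.8 + 9.6 = 14.4 ms.

14.4 ms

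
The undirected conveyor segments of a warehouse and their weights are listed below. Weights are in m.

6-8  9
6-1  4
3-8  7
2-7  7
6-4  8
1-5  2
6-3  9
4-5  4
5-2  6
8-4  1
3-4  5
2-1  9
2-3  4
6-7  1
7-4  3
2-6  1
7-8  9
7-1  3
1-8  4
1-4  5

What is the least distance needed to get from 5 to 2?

6 m

Enumerating some paths:
5 - 1 - 6 - 2: 2+4+1 = 7
5 - 1 - 7 - 6 - 2: 2+3+1+1 = 7
5 - 2: 6 = 6
5 - 4 - 7 - 6 - 2: 4+3+1+1 = 9
The minimum is 6 m via 5 - 2.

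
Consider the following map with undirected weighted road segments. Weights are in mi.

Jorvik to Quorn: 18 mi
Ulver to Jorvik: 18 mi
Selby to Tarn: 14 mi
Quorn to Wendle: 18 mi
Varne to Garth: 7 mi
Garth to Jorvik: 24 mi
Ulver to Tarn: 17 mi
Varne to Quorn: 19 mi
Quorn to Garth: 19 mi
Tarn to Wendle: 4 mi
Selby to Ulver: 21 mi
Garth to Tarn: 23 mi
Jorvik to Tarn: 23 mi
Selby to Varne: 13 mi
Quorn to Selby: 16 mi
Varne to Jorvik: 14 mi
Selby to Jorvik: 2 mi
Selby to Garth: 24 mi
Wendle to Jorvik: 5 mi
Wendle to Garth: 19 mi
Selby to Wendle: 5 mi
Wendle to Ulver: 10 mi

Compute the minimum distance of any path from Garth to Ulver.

Shortest distances from Garth:
Garth: 0
Varne: 7  (via Garth)
Wendle: 19  (via Garth)
Quorn: 19  (via Garth)
Selby: 20  (via Varne)
Jorvik: 21  (via Varne)
Tarn: 23  (via Garth)
Ulver: 29  (via Wendle)
Shortest route: Garth–Wendle–Ulver = 29 mi.

29 mi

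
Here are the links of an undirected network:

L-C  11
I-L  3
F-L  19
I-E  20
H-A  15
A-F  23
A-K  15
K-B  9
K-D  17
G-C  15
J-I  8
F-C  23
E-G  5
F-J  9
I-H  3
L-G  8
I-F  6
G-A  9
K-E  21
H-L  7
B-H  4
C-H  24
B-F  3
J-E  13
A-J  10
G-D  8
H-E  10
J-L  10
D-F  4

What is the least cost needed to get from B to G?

Compare a few routes:
B–F–D–G: 3+4+8 = 15
B–H–I–L–G: 4+3+3+8 = 18
Cheapest is B–F–D–G at 15.

15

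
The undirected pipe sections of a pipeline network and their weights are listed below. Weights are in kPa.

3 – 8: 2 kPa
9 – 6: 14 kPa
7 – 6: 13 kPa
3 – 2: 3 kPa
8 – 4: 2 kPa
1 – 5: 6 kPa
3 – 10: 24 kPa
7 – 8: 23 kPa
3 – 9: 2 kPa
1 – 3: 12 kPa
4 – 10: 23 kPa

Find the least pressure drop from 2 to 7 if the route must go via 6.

32 kPa

Shortest 2→6: 2–3–9–6 = 19
Best 6 to 7: 6–7 costing 13
Total via 6: 19 + 13 = 32 kPa.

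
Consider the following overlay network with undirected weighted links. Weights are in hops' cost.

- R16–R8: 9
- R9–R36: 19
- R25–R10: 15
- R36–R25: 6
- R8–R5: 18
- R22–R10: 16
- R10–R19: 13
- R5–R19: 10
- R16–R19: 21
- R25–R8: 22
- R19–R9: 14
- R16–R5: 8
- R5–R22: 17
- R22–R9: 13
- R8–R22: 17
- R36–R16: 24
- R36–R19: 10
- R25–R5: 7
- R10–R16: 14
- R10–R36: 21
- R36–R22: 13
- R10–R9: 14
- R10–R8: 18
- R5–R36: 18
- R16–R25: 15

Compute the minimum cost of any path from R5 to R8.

Enumerating some paths:
R5–R16–R8: 8+9 = 17
R5–R8: 18 = 18
Cheapest is R5–R16–R8 at 17 hops' cost.

17 hops' cost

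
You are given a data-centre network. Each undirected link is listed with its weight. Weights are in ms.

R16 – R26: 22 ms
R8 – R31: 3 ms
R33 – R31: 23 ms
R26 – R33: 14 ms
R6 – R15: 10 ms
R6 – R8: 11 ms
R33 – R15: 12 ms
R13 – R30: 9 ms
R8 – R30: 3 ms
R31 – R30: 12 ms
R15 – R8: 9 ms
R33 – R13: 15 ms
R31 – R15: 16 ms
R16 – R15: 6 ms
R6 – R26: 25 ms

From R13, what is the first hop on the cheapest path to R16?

R30

Compare a few routes:
R13–R30–R8–R15–R16: 9+3+9+6 = 27
R13–R30–R8–R31–R15–R16: 9+3+3+16+6 = 37
R13–R33–R15–R16: 15+12+6 = 33
The minimum is 27 ms via R13–R30–R8–R15–R16.
So from R13 the first move is to R30.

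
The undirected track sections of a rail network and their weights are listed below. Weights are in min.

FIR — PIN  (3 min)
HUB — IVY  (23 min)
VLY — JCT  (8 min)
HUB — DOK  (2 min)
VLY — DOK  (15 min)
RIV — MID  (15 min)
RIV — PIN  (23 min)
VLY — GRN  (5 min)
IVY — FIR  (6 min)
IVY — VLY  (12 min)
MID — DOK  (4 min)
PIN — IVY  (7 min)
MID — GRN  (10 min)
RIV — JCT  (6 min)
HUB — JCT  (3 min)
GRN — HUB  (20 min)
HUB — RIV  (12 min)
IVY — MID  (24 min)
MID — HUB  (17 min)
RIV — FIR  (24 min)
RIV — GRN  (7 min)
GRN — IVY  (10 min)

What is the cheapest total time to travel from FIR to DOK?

30 min

Shortest distances from FIR:
FIR: 0
PIN: 3  (via FIR)
IVY: 6  (via FIR)
GRN: 16  (via IVY)
VLY: 18  (via IVY)
RIV: 23  (via GRN)
JCT: 26  (via VLY)
MID: 26  (via GRN)
HUB: 29  (via IVY)
DOK: 30  (via MID)
Shortest route: FIR → IVY → GRN → MID → DOK = 30 min.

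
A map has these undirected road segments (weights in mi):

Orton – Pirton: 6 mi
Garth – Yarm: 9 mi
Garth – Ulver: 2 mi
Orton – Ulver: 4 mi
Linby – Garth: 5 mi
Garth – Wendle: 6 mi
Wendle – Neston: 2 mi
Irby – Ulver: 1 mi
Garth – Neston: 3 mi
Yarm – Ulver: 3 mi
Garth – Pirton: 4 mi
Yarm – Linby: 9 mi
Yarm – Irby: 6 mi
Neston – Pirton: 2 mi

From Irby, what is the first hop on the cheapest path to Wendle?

Candidate routes:
Irby - Ulver - Garth - Wendle: 1+2+6 = 9
Irby - Ulver - Garth - Pirton - Neston - Wendle: 1+2+4+2+2 = 11
Irby - Ulver - Garth - Neston - Wendle: 1+2+3+2 = 8
The minimum is 8 mi via Irby - Ulver - Garth - Neston - Wendle.
So from Irby the first move is to Ulver.

Ulver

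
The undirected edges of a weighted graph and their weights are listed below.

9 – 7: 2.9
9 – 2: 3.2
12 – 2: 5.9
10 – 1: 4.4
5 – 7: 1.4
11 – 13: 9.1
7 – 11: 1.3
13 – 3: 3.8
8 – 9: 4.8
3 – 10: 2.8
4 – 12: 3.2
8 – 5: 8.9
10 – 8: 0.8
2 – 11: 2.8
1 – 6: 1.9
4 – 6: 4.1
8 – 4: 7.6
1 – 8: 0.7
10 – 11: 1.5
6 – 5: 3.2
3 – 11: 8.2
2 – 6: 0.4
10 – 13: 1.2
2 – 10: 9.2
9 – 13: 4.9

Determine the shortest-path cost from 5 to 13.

Running Dijkstra from 5:
5: 0
7: 1.4  (via 5)
11: 2.7  (via 7)
6: 3.2  (via 5)
2: 3.6  (via 6)
10: 4.2  (via 11)
9: 4.3  (via 7)
8: 5  (via 10)
1: 5.1  (via 6)
13: 5.4  (via 10)
Shortest route: 5–7–11–10–13 = 5.4.

5.4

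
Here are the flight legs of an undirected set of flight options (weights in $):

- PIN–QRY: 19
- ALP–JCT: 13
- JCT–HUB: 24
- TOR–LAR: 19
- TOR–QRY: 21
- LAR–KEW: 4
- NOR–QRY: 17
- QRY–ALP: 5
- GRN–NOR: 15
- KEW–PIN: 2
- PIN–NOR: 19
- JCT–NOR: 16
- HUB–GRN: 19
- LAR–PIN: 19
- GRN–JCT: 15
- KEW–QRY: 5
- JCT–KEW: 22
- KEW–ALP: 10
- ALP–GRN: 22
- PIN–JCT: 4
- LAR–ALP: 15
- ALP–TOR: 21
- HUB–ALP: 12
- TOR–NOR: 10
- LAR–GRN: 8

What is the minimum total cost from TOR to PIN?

Running Dijkstra from TOR:
TOR: 0
NOR: 10  (via TOR)
LAR: 19  (via TOR)
QRY: 21  (via TOR)
ALP: 21  (via TOR)
KEW: 23  (via LAR)
GRN: 25  (via NOR)
PIN: 25  (via KEW)
Shortest route: TOR–LAR–KEW–PIN = $25.

$25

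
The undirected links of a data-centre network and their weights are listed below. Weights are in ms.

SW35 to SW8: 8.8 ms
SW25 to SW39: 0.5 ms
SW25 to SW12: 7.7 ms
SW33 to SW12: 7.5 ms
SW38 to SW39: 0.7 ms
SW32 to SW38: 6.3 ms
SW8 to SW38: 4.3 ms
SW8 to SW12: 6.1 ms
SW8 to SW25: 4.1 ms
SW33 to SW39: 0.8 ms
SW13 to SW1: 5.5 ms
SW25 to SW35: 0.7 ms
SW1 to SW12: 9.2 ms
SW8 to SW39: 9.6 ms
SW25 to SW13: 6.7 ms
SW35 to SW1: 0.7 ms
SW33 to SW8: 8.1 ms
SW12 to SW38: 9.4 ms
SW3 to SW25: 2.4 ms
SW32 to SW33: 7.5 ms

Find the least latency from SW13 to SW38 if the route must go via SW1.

8.1 ms

Shortest SW13→SW1: SW13 → SW1 = 5.5
Shortest SW1→SW38: SW1 → SW35 → SW25 → SW39 → SW38 = 2.6
Total via SW1: 5.5 + 2.6 = 8.1 ms.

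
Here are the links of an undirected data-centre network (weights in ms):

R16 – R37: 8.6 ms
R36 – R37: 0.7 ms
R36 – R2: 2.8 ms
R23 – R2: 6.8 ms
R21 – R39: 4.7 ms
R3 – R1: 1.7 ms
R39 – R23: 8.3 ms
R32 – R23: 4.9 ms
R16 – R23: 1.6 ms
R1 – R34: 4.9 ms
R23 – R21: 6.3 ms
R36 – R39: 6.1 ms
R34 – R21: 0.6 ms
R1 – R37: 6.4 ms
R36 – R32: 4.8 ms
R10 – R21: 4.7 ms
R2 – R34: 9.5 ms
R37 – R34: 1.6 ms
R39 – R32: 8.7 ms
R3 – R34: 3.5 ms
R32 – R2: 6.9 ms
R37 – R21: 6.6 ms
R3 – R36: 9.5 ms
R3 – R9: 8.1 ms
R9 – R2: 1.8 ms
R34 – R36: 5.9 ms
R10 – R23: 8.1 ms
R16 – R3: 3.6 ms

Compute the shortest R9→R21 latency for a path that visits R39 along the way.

15.4 ms

Shortest R9→R39: R9 → R2 → R36 → R39 = 10.7
Shortest R39→R21: R39 → R21 = 4.7
Total via R39: 10.7 + 4.7 = 15.4 ms.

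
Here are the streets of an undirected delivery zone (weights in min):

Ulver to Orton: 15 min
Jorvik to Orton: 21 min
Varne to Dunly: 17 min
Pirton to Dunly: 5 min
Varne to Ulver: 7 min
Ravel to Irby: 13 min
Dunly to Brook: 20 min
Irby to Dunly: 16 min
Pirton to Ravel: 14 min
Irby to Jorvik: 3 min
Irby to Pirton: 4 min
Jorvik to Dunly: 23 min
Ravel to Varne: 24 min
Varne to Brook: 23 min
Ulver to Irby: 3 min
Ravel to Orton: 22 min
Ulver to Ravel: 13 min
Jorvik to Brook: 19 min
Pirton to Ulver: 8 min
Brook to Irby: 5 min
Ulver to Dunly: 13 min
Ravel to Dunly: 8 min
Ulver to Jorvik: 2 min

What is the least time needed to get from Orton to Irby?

18 min

Enumerating some paths:
Orton → Ulver → Jorvik → Irby: 15+2+3 = 20
Orton → Ulver → Irby: 15+3 = 18
The minimum is 18 min via Orton → Ulver → Irby.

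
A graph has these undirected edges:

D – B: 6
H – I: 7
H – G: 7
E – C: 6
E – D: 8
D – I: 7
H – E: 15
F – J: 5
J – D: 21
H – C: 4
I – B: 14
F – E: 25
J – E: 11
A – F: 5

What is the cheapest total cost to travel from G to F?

Running Dijkstra from G:
G: 0
H: 7  (via G)
C: 11  (via H)
I: 14  (via H)
E: 17  (via C)
D: 21  (via I)
B: 27  (via D)
J: 28  (via E)
F: 33  (via J)
Shortest route: G–H–C–E–J–F = 33.

33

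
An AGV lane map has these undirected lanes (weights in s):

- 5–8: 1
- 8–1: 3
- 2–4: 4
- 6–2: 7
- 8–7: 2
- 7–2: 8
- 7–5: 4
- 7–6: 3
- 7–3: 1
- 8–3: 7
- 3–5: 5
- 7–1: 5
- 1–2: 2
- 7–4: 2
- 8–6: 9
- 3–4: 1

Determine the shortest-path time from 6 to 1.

8 s

Compare a few routes:
6 → 2 → 1: 7+2 = 9
6 → 7 → 3 → 4 → 2 → 1: 3+1+1+4+2 = 11
6 → 7 → 1: 3+5 = 8
Cheapest is 6 → 7 → 1 at 8 s.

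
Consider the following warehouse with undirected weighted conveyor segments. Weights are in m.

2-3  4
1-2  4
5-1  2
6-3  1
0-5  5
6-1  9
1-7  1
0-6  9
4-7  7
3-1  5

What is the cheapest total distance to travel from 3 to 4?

Settle nodes by increasing distance from 3:
3: 0
6: 1  (via 3)
2: 4  (via 3)
1: 5  (via 3)
7: 6  (via 1)
5: 7  (via 1)
0: 10  (via 6)
4: 13  (via 7)
Shortest route: 3 → 1 → 7 → 4 = 13 m.

13 m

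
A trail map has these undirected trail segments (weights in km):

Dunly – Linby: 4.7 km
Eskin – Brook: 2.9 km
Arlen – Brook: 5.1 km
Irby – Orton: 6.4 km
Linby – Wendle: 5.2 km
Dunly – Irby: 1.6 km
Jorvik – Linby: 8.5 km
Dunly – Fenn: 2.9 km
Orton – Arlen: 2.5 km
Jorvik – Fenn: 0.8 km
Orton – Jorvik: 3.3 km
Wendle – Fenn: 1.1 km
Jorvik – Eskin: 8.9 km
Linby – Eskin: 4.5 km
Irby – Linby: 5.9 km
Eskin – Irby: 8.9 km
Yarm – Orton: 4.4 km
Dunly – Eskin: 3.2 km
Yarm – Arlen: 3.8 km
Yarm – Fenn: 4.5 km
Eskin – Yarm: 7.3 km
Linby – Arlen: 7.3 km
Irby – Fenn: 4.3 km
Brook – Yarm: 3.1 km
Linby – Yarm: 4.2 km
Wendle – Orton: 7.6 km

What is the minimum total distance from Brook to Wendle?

8.7 km

Shortest distances from Brook:
Brook: 0
Eskin: 2.9  (via Brook)
Yarm: 3.1  (via Brook)
Arlen: 5.1  (via Brook)
Dunly: 6.1  (via Eskin)
Linby: 7.3  (via Yarm)
Orton: 7.5  (via Yarm)
Fenn: 7.6  (via Yarm)
Irby: 7.7  (via Dunly)
Jorvik: 8.4  (via Fenn)
Wendle: 8.7  (via Fenn)
Shortest route: Brook → Yarm → Fenn → Wendle = 8.7 km.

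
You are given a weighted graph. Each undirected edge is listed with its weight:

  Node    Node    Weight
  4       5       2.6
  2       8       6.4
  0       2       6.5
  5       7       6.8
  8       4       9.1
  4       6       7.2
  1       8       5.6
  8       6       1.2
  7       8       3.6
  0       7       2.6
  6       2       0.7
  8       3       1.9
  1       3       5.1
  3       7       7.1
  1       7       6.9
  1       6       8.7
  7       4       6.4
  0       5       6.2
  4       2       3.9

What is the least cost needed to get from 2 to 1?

Shortest distances from 2:
2: 0
6: 0.7  (via 2)
8: 1.9  (via 6)
3: 3.8  (via 8)
4: 3.9  (via 2)
7: 5.5  (via 8)
0: 6.5  (via 2)
5: 6.5  (via 4)
1: 7.5  (via 8)
Shortest route: 2–6–8–1 = 7.5.

7.5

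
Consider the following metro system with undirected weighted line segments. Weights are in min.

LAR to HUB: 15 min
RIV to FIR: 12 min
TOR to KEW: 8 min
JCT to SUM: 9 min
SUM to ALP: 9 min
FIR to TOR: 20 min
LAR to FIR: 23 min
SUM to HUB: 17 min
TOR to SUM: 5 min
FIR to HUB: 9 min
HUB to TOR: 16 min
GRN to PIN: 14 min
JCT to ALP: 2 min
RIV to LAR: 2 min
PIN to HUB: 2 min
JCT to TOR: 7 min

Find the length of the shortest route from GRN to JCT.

39 min

Compare a few routes:
GRN–PIN–HUB–TOR–JCT: 14+2+16+7 = 39
GRN–PIN–HUB–SUM–JCT: 14+2+17+9 = 42
The minimum is 39 min via GRN–PIN–HUB–TOR–JCT.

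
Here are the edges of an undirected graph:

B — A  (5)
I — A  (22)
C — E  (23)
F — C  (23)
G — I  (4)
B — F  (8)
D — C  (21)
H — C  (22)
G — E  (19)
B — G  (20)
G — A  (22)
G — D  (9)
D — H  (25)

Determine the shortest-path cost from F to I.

32

Settle nodes by increasing distance from F:
F: 0
B: 8  (via F)
A: 13  (via B)
C: 23  (via F)
G: 28  (via B)
I: 32  (via G)
Shortest route: F–B–G–I = 32.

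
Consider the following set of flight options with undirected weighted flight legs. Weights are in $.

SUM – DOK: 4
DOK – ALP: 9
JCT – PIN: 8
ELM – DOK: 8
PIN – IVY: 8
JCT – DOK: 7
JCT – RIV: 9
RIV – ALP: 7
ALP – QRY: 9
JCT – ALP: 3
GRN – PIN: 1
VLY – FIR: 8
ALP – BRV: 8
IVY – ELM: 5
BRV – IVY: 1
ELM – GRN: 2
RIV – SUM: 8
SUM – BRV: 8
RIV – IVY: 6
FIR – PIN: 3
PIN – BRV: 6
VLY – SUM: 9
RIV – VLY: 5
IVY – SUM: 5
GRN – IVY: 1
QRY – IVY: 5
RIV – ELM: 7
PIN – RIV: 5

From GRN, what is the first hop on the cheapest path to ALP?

Candidate routes:
GRN - PIN - RIV - ALP: 1+5+7 = 13
GRN - IVY - RIV - ALP: 1+6+7 = 14
GRN - PIN - JCT - ALP: 1+8+3 = 12
GRN - IVY - BRV - ALP: 1+1+8 = 10
Cheapest is GRN - IVY - BRV - ALP at $10.
So from GRN the first move is to IVY.

IVY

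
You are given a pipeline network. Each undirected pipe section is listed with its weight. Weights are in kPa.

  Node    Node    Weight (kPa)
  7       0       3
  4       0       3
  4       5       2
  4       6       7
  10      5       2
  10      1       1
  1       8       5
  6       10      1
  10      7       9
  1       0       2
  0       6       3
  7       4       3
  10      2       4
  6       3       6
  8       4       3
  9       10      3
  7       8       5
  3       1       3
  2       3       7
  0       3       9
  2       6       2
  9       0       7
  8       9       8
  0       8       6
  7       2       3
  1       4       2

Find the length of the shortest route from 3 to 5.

6 kPa

Compare a few routes:
3–1–4–5: 3+2+2 = 7
3–1–0–4–5: 3+2+3+2 = 10
3–1–10–5: 3+1+2 = 6
3–6–10–5: 6+1+2 = 9
Cheapest is 3–1–10–5 at 6 kPa.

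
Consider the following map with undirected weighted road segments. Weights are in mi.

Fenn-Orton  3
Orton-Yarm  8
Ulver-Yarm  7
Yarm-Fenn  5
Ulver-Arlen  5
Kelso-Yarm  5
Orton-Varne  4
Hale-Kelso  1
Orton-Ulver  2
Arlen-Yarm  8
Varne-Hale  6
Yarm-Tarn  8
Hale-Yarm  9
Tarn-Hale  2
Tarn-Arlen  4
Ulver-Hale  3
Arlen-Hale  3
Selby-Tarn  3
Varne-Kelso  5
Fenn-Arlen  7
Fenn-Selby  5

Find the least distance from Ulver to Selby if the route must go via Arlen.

Shortest Ulver→Arlen: Ulver–Arlen = 5
Shortest Arlen→Selby: Arlen–Tarn–Selby = 7
Total via Arlen: 5 + 7 = 12 mi.

12 mi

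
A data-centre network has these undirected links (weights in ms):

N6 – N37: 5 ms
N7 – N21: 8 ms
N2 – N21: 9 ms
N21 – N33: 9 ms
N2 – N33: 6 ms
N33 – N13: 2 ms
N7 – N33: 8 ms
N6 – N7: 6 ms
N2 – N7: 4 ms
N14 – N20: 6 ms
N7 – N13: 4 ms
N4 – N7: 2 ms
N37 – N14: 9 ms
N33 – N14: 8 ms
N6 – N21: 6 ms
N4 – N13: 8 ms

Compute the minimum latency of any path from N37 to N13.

Settle nodes by increasing distance from N37:
N37: 0
N6: 5  (via N37)
N14: 9  (via N37)
N7: 11  (via N6)
N21: 11  (via N6)
N4: 13  (via N7)
N2: 15  (via N7)
N20: 15  (via N14)
N13: 15  (via N7)
Shortest route: N37–N6–N7–N13 = 15 ms.

15 ms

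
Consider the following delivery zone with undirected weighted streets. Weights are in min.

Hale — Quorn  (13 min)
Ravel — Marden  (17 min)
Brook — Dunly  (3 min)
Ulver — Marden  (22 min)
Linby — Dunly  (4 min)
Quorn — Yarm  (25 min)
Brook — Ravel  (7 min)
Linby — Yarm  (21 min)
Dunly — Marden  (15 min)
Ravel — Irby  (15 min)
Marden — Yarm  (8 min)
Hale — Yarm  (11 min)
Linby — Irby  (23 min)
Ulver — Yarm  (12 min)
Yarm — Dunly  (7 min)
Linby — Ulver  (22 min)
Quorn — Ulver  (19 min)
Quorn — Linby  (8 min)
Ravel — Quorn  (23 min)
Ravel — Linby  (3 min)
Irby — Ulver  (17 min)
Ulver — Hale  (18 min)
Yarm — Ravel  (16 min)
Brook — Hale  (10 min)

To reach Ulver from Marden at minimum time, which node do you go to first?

Candidate routes:
Marden - Ulver: 22 = 22
Marden - Yarm - Ulver: 8+12 = 20
Marden - Dunly - Yarm - Ulver: 15+7+12 = 34
Marden - Yarm - Hale - Ulver: 8+11+18 = 37
Cheapest is Marden - Yarm - Ulver at 20 min.
So from Marden the first move is to Yarm.

Yarm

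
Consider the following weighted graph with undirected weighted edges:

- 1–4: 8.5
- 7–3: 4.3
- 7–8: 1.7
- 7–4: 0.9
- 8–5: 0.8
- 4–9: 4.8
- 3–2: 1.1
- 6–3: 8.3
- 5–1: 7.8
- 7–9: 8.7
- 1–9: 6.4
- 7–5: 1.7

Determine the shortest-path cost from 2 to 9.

Running Dijkstra from 2:
2: 0
3: 1.1  (via 2)
7: 5.4  (via 3)
4: 6.3  (via 7)
5: 7.1  (via 7)
8: 7.1  (via 7)
6: 9.4  (via 3)
9: 11.1  (via 4)
Shortest route: 2 → 3 → 7 → 4 → 9 = 11.1.

11.1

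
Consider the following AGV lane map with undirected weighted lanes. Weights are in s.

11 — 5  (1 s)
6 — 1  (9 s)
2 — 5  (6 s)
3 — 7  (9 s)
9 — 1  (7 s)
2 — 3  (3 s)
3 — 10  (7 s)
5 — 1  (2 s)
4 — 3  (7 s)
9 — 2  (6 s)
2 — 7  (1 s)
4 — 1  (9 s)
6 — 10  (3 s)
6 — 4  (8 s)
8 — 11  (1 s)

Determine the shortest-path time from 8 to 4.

13 s

Candidate routes:
8 - 11 - 5 - 1 - 4: 1+1+2+9 = 13
8 - 11 - 5 - 1 - 6 - 4: 1+1+2+9+8 = 21
8 - 11 - 5 - 2 - 3 - 4: 1+1+6+3+7 = 18
Cheapest is 8 - 11 - 5 - 1 - 4 at 13 s.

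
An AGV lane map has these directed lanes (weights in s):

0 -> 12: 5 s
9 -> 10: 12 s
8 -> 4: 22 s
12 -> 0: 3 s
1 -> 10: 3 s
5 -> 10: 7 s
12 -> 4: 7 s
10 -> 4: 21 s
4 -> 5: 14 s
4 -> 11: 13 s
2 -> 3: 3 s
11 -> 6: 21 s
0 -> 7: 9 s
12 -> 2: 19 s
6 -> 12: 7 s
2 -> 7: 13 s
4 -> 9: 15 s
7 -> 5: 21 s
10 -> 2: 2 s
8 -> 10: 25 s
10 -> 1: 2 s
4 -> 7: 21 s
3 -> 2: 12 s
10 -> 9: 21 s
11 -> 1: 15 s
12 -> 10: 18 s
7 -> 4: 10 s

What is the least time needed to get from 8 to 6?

56 s

Enumerating some paths:
8–4–11–6: 22+13+21 = 56
8–10–4–11–6: 25+21+13+21 = 80
Cheapest is 8–4–11–6 at 56 s.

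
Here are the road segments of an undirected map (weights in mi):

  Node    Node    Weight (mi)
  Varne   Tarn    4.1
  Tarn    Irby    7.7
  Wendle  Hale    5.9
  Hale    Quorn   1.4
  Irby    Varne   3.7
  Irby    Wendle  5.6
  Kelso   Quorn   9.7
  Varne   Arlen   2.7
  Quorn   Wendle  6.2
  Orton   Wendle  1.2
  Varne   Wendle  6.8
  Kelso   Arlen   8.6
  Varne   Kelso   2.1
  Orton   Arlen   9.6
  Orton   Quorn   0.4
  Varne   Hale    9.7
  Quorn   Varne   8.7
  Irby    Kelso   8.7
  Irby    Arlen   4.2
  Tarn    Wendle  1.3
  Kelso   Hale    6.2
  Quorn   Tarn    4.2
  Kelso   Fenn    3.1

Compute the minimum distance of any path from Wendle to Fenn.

10.6 mi

Shortest distances from Wendle:
Wendle: 0
Orton: 1.2  (via Wendle)
Tarn: 1.3  (via Wendle)
Quorn: 1.6  (via Orton)
Hale: 3  (via Quorn)
Varne: 5.4  (via Tarn)
Irby: 5.6  (via Wendle)
Kelso: 7.5  (via Varne)
Arlen: 8.1  (via Varne)
Fenn: 10.6  (via Kelso)
Shortest route: Wendle → Tarn → Varne → Kelso → Fenn = 10.6 mi.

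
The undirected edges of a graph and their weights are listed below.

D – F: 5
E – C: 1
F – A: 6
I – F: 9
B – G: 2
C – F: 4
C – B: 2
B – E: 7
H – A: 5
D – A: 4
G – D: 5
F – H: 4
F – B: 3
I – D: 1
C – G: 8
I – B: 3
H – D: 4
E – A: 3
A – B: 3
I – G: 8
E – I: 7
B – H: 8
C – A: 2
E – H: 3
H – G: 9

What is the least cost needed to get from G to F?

5

Compare a few routes:
G–B–C–F: 2+2+4 = 8
G–B–F: 2+3 = 5
The minimum is 5 via G–B–F.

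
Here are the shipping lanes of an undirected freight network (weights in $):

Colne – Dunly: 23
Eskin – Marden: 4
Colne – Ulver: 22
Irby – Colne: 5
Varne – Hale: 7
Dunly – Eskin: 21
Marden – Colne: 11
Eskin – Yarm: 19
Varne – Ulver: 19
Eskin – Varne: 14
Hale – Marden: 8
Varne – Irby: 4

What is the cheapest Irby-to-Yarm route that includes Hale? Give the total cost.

Shortest Irby→Hale: Irby–Varne–Hale = 11
Best Hale to Yarm: Hale–Marden–Eskin–Yarm costing 31
Total via Hale: 11 + 31 = $42.

$42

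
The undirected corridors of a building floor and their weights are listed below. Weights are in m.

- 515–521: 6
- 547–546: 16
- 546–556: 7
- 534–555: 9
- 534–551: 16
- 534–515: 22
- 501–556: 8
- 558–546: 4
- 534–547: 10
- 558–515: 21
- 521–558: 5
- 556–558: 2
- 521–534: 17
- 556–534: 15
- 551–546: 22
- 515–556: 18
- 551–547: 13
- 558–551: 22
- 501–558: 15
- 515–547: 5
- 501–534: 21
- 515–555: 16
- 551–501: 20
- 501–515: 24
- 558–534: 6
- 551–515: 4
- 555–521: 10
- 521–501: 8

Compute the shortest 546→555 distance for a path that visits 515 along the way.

31 m

Shortest 546→515: 546–558–521–515 = 15
Best 515 to 555: 515–555 costing 16
Total via 515: 15 + 16 = 31 m.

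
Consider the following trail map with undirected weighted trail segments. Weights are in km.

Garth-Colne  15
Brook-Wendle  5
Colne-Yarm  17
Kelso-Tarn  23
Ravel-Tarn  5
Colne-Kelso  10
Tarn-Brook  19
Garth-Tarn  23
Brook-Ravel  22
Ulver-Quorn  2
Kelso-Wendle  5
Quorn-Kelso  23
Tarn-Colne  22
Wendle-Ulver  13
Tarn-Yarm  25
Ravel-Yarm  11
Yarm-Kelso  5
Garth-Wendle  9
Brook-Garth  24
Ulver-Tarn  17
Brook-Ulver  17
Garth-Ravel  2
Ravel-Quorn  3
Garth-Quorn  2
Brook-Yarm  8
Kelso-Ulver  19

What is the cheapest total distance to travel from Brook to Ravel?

16 km

Running Dijkstra from Brook:
Brook: 0
Wendle: 5  (via Brook)
Yarm: 8  (via Brook)
Kelso: 10  (via Wendle)
Garth: 14  (via Wendle)
Ravel: 16  (via Garth)
Shortest route: Brook–Wendle–Garth–Ravel = 16 km.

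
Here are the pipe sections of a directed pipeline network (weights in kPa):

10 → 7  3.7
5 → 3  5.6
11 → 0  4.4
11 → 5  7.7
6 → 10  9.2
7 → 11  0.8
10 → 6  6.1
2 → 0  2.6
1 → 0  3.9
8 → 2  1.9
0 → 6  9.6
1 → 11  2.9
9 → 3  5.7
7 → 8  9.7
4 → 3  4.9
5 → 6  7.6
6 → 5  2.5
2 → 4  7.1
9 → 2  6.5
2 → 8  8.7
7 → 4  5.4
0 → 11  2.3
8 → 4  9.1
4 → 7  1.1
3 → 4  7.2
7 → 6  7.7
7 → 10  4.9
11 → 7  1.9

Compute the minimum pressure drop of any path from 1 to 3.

Running Dijkstra from 1:
1: 0
11: 2.9  (via 1)
0: 3.9  (via 1)
7: 4.8  (via 11)
10: 9.7  (via 7)
4: 10.2  (via 7)
5: 10.6  (via 11)
6: 12.5  (via 7)
8: 14.5  (via 7)
3: 15.1  (via 4)
Shortest route: 1–11–7–4–3 = 15.1 kPa.

15.1 kPa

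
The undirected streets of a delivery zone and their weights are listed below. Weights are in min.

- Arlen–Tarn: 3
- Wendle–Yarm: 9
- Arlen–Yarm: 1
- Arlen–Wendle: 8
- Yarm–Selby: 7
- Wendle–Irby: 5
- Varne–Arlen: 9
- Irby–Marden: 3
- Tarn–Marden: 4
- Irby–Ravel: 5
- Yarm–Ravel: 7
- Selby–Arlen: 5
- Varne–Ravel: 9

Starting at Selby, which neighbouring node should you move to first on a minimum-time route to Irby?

Arlen

Compare a few routes:
Selby - Arlen - Yarm - Ravel - Irby: 5+1+7+5 = 18
Selby - Arlen - Tarn - Marden - Irby: 5+3+4+3 = 15
Selby - Yarm - Arlen - Tarn - Marden - Irby: 7+1+3+4+3 = 18
Selby - Arlen - Wendle - Irby: 5+8+5 = 18
The minimum is 15 min via Selby - Arlen - Tarn - Marden - Irby.
So from Selby the first move is to Arlen.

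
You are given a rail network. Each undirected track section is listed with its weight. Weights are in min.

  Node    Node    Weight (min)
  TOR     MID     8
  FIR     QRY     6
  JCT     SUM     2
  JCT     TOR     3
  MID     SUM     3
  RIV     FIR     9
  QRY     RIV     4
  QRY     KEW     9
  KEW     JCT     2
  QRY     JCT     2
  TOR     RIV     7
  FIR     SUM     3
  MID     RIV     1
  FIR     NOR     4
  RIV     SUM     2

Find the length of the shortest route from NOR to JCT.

9 min

Settle nodes by increasing distance from NOR:
NOR: 0
FIR: 4  (via NOR)
SUM: 7  (via FIR)
RIV: 9  (via SUM)
JCT: 9  (via SUM)
Shortest route: NOR → FIR → SUM → JCT = 9 min.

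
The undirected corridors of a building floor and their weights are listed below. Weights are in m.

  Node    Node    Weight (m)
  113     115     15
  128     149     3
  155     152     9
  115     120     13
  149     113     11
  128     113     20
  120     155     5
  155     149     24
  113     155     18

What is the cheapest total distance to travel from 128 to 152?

36 m

Running Dijkstra from 128:
128: 0
149: 3  (via 128)
113: 14  (via 149)
155: 27  (via 149)
115: 29  (via 113)
120: 32  (via 155)
152: 36  (via 155)
Shortest route: 128–149–155–152 = 36 m.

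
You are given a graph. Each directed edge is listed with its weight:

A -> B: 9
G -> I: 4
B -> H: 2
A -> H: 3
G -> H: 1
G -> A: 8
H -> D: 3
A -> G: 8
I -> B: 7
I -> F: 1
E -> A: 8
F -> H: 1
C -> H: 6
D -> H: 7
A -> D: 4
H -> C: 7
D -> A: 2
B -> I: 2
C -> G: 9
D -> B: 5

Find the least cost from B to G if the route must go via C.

18

Shortest B→C: B → H → C = 9
Shortest C→G: C → G = 9
Total via C: 9 + 9 = 18.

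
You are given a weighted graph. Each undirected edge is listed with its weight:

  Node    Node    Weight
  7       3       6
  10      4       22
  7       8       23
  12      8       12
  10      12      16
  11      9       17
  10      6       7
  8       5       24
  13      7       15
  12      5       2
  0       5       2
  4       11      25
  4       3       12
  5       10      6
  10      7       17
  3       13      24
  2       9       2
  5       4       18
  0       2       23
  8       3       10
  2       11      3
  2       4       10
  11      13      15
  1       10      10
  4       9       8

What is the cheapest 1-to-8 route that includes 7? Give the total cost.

43

Best 1 to 7: 1 → 10 → 7 costing 27
Best 7 to 8: 7 → 3 → 8 costing 16
Total via 7: 27 + 16 = 43.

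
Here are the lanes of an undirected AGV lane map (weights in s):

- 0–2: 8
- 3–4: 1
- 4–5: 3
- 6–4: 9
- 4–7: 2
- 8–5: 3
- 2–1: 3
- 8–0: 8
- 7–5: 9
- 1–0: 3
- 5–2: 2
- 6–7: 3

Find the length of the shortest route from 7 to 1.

10 s

Running Dijkstra from 7:
7: 0
4: 2  (via 7)
3: 3  (via 4)
6: 3  (via 7)
5: 5  (via 4)
2: 7  (via 5)
8: 8  (via 5)
1: 10  (via 2)
Shortest route: 7–4–5–2–1 = 10 s.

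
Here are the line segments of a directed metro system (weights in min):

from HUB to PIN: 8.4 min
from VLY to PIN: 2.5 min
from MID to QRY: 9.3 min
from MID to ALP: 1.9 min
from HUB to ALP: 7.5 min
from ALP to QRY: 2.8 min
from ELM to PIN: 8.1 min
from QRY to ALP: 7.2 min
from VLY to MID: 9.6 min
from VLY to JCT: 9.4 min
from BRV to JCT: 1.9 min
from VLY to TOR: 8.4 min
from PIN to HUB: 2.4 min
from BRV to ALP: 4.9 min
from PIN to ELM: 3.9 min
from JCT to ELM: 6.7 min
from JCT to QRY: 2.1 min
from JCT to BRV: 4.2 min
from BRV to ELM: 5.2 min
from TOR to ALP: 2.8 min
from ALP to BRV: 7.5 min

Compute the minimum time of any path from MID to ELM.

Enumerating some paths:
MID–ALP–BRV–JCT–ELM: 1.9+7.5+1.9+6.7 = 18
MID–ALP–BRV–ELM: 1.9+7.5+5.2 = 14.6
MID–QRY–ALP–BRV–JCT–ELM: 9.3+7.2+7.5+1.9+6.7 = 32.6
MID–QRY–ALP–BRV–ELM: 9.3+7.2+7.5+5.2 = 29.2
The minimum is 14.6 min via MID–ALP–BRV–ELM.

14.6 min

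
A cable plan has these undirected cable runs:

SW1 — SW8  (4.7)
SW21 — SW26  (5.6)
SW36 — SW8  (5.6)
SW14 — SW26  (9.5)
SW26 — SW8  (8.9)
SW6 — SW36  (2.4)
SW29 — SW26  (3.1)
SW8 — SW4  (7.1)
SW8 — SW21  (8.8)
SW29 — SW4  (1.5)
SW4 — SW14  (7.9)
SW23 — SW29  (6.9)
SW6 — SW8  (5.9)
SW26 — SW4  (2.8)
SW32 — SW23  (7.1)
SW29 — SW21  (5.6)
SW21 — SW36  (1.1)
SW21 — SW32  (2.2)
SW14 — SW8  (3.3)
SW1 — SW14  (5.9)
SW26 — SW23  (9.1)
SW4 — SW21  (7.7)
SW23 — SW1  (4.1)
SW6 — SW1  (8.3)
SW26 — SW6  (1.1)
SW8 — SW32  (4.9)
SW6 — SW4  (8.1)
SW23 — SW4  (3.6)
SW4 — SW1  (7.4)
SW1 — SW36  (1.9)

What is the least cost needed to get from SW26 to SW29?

Shortest distances from SW26:
SW26: 0
SW6: 1.1  (via SW26)
SW4: 2.8  (via SW26)
SW29: 3.1  (via SW26)
Shortest route: SW26–SW29 = 3.1.

3.1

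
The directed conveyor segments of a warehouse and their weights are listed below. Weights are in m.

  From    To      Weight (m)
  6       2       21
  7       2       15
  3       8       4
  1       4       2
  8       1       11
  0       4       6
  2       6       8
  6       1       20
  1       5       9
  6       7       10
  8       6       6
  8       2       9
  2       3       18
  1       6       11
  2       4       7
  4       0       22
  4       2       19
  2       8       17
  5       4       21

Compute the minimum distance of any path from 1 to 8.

38 m

Shortest distances from 1:
1: 0
4: 2  (via 1)
5: 9  (via 1)
6: 11  (via 1)
2: 21  (via 4)
7: 21  (via 6)
0: 24  (via 4)
8: 38  (via 2)
Shortest route: 1–4–2–8 = 38 m.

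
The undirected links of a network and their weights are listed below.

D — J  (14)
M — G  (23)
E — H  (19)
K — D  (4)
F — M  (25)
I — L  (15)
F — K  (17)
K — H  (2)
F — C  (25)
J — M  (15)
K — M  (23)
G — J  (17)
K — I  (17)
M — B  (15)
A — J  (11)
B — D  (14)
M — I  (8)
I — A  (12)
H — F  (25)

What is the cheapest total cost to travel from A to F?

45

Shortest distances from A:
A: 0
J: 11  (via A)
I: 12  (via A)
M: 20  (via I)
D: 25  (via J)
L: 27  (via I)
G: 28  (via J)
K: 29  (via I)
H: 31  (via K)
B: 35  (via M)
F: 45  (via M)
Shortest route: A → I → M → F = 45.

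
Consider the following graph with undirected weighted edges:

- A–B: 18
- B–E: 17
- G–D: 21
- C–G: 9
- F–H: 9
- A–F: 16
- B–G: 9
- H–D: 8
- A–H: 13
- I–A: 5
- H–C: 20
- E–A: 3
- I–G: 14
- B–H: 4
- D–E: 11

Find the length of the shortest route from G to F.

Compare a few routes:
G–B–H–F: 9+4+9 = 22
G–D–H–F: 21+8+9 = 38
G–C–H–F: 9+20+9 = 38
G–I–A–F: 14+5+16 = 35
Cheapest is G–B–H–F at 22.

22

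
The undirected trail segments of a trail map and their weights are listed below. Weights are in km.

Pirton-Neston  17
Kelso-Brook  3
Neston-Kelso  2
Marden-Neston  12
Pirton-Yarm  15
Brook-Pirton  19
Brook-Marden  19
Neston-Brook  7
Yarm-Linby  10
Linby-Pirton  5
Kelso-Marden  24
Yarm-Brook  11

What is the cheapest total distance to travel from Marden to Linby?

Settle nodes by increasing distance from Marden:
Marden: 0
Neston: 12  (via Marden)
Kelso: 14  (via Neston)
Brook: 17  (via Kelso)
Yarm: 28  (via Brook)
Pirton: 29  (via Neston)
Linby: 34  (via Pirton)
Shortest route: Marden–Neston–Pirton–Linby = 34 km.

34 km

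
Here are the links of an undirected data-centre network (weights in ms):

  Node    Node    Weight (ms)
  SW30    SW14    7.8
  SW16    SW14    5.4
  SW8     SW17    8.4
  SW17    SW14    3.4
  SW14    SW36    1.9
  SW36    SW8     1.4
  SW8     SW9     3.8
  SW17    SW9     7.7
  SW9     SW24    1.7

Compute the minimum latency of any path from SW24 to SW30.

16.6 ms

Enumerating some paths:
SW24 → SW9 → SW17 → SW8 → SW36 → SW14 → SW30: 1.7+7.7+8.4+1.4+1.9+7.8 = 28.9
SW24 → SW9 → SW8 → SW36 → SW14 → SW30: 1.7+3.8+1.4+1.9+7.8 = 16.6
SW24 → SW9 → SW8 → SW17 → SW14 → SW30: 1.7+3.8+8.4+3.4+7.8 = 25.1
SW24 → SW9 → SW17 → SW14 → SW30: 1.7+7.7+3.4+7.8 = 20.6
The minimum is 16.6 ms via SW24 → SW9 → SW8 → SW36 → SW14 → SW30.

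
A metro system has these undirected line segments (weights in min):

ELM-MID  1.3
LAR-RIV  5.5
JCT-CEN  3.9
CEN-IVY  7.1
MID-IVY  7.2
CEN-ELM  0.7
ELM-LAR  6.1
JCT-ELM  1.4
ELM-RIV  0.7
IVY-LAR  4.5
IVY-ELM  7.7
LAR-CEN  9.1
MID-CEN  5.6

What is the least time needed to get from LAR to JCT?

7.5 min

Running Dijkstra from LAR:
LAR: 0
IVY: 4.5  (via LAR)
RIV: 5.5  (via LAR)
ELM: 6.1  (via LAR)
CEN: 6.8  (via ELM)
MID: 7.4  (via ELM)
JCT: 7.5  (via ELM)
Shortest route: LAR–ELM–JCT = 7.5 min.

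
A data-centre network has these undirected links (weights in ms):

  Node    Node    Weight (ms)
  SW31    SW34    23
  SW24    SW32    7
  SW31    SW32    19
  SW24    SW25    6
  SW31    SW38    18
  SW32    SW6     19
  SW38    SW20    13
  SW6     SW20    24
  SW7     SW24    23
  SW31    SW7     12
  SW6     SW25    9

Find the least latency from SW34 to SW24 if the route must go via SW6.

76 ms

Best SW34 to SW6: SW34 → SW31 → SW32 → SW6 costing 61
Best SW6 to SW24: SW6 → SW25 → SW24 costing 15
Total via SW6: 61 + 15 = 76 ms.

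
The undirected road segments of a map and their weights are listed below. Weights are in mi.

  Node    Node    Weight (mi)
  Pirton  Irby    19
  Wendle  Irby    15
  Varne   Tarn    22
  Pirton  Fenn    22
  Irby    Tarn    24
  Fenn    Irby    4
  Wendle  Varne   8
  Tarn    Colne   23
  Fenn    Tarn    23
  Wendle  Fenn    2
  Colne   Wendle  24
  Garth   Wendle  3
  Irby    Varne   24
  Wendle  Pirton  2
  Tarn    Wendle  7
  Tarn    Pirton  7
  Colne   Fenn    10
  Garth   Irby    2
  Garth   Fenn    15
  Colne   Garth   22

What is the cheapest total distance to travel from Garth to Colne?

Candidate routes:
Garth–Irby–Fenn–Colne: 2+4+10 = 16
Garth–Wendle–Fenn–Colne: 3+2+10 = 15
The minimum is 15 mi via Garth–Wendle–Fenn–Colne.

15 mi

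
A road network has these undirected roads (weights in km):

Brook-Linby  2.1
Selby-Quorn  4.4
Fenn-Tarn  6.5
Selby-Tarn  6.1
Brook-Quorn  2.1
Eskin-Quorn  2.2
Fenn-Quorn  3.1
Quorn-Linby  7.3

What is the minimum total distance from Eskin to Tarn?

11.8 km

Running Dijkstra from Eskin:
Eskin: 0
Quorn: 2.2  (via Eskin)
Brook: 4.3  (via Quorn)
Fenn: 5.3  (via Quorn)
Linby: 6.4  (via Brook)
Selby: 6.6  (via Quorn)
Tarn: 11.8  (via Fenn)
Shortest route: Eskin–Quorn–Fenn–Tarn = 11.8 km.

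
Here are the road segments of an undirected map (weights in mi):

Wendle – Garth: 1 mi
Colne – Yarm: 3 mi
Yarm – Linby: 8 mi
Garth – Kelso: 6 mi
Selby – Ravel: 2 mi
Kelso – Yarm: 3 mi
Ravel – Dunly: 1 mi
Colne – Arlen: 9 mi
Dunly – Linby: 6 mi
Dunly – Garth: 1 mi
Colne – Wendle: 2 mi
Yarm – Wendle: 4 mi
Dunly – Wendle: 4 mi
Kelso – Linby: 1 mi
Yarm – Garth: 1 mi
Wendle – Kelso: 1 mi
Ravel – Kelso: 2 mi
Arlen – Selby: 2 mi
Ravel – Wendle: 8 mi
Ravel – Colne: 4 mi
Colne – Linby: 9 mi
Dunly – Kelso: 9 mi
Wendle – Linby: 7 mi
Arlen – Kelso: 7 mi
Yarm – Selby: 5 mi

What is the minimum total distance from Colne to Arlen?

Running Dijkstra from Colne:
Colne: 0
Wendle: 2  (via Colne)
Garth: 3  (via Wendle)
Kelso: 3  (via Wendle)
Yarm: 3  (via Colne)
Ravel: 4  (via Colne)
Dunly: 4  (via Garth)
Linby: 4  (via Kelso)
Selby: 6  (via Ravel)
Arlen: 8  (via Selby)
Shortest route: Colne → Ravel → Selby → Arlen = 8 mi.

8 mi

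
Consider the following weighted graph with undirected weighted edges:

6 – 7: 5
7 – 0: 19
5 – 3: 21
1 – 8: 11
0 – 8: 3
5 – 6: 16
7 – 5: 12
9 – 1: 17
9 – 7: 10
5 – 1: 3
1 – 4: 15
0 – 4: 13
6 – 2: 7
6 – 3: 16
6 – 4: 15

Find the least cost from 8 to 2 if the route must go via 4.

38

Shortest 8→4: 8 → 0 → 4 = 16
Shortest 4→2: 4 → 6 → 2 = 22
Total via 4: 16 + 22 = 38.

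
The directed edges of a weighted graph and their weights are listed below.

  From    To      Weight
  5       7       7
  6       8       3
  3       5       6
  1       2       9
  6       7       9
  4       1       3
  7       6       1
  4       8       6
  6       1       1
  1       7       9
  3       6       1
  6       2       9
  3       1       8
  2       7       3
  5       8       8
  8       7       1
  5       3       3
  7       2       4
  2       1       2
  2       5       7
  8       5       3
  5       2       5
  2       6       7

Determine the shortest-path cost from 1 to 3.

19

Settle nodes by increasing distance from 1:
1: 0
2: 9  (via 1)
7: 9  (via 1)
6: 10  (via 7)
8: 13  (via 6)
5: 16  (via 2)
3: 19  (via 5)
Shortest route: 1–2–5–3 = 19.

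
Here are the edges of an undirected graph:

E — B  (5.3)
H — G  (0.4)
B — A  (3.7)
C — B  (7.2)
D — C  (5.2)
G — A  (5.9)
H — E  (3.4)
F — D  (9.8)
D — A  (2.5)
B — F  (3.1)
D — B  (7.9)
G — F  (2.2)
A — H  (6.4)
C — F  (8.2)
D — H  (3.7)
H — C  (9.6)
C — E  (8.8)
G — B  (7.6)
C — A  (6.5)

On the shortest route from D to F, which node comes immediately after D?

Enumerating some paths:
D - H - G - F: 3.7+0.4+2.2 = 6.3
D - A - B - F: 2.5+3.7+3.1 = 9.3
The minimum is 6.3 via D - H - G - F.
So from D the first move is to H.

H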